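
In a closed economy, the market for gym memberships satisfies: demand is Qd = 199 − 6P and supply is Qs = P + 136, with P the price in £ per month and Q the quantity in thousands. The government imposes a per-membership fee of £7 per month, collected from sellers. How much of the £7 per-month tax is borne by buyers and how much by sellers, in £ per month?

Buyers bear £1 per month; sellers bear £6 per month.

Before the tax: set 199 − 6P = P + 136 → P* = £9, Q* = 145.
With the tax collected from sellers, supply shifts: Qs = (P − 7) + 136.
Solving gives Q = 139 with buyers paying £10 and sellers receiving £3 (the £7 wedge).
Burden on buyers: £1; on sellers: £6. (They sum to £7.)
The less price-elastic side of the market bears the larger share of a per-unit tax.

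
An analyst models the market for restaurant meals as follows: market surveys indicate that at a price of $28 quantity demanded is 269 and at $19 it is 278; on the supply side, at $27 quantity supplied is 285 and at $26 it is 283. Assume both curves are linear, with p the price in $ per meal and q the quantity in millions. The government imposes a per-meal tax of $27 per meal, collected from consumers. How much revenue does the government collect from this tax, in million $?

Demand slope: (278 − 269)/(19 − 28) = -1, so qd = 297 − p.
Supply slope: (283 − 285)/(26 − 27) = 2, so qs = 2p + 231.
Before the tax: set 297 − p = 2p + 231 → p* = $22, q* = 275.
With the tax collected from consumers, demand (in seller-price terms) shifts: qd = 297 − (p + 27).
New equilibrium: consumers pay $40, producers receive $13, q = 257. (Wedge: pb − ps = 27.)
Revenue = t · Q = 27 · 257 = $6939.

Tax revenue = $6939 million.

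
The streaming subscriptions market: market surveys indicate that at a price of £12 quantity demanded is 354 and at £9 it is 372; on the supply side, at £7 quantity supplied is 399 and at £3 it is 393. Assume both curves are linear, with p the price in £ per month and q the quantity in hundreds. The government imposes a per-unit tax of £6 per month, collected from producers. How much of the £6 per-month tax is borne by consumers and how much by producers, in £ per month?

Consumers bear £1.2 per month; producers bear £4.8 per month.

Demand slope: (372 − 354)/(9 − 12) = -6, so qd = 426 − 6p.
Supply slope: (393 − 399)/(3 − 7) = 1.5, so qs = 1.5p + 388.5.
Before the tax: set 426 − 6p = 1.5p + 388.5 → p* = £5, q* = 396.
With the tax collected from producers, supply shifts: qs = 1.5(p − 6) + 388.5.
Solving gives q = 388.8 with consumers paying £6.2 and producers receiving £0.2 (the £6 wedge).
Burden on consumers: £1.2; on producers: £4.8. (They sum to £6.)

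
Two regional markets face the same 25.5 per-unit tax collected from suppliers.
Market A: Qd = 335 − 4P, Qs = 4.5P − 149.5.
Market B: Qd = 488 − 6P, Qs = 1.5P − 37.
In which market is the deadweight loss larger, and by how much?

Market A, by 298.35.

Market A: pre-tax P* = 57, Q* = 107; post-tax Q = 53; deadweight loss = 688.5.
Market B: pre-tax P* = 70, Q* = 68; post-tax Q = 37.4; deadweight loss = 390.15.
Difference: 688.5 vs 390.15 → market A is larger by 298.35.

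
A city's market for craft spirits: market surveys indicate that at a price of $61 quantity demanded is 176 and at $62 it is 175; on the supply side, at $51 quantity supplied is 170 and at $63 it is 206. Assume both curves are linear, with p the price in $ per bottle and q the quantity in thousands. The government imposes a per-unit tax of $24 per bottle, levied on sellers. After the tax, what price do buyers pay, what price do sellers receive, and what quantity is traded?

Demand slope: (175 − 176)/(62 − 61) = -1, so qd = 237 − p.
Supply slope: (206 − 170)/(63 − 51) = 3, so qs = 3p + 17.
Before the tax: set 237 − p = 3p + 17 → p* = $55, q* = 182.
With the tax collected from sellers, supply shifts: qs = 3(p − 24) + 17.
Solving gives q = 164 with buyers paying $73 and sellers receiving $49 (the $24 wedge).
The less price-elastic side of the market bears the larger share of a per-unit tax.

Buyers pay $73; sellers receive $49; quantity = 164.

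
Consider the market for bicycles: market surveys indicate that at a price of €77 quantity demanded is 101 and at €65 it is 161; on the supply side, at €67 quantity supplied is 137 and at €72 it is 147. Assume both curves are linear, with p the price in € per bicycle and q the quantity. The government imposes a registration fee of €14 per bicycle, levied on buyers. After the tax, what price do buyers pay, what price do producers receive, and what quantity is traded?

Buyers pay €73; producers receive €59; quantity = 121.

Demand slope: (161 − 101)/(65 − 77) = -5, so qd = 486 − 5p.
Supply slope: (147 − 137)/(72 − 67) = 2, so qs = 2p + 3.
Without the tax, 486 − 5p = 2p + 3 gives 7p = 483, so p* = €69 and q* = 141.
With the tax collected from buyers, demand (in seller-price terms) shifts: qd = 486 − 5(p + 14).
Solving gives q = 121 with buyers paying €73 and producers receiving €59 (the €14 wedge).
The less price-elastic side of the market bears the larger share of a per-unit tax.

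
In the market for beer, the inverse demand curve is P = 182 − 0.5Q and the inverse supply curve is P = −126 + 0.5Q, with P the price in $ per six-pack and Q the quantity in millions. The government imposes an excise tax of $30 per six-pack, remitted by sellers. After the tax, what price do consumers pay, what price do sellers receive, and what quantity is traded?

Consumers pay $43; sellers receive $13; quantity = 278.

Inverting to Q(P) form: Qd = 364 − 2P; Qs = 2P + 252.
Without the tax, 364 − 2P = 2P + 252 gives 4P = 112, so P* = $28 and Q* = 308.
With the tax collected from sellers, supply shifts: Qs = 2(P − 30) + 252.
Solving gives Q = 278 with consumers paying $43 and sellers receiving $13 (the $30 wedge).
The less price-elastic side of the market bears the larger share of a per-unit tax.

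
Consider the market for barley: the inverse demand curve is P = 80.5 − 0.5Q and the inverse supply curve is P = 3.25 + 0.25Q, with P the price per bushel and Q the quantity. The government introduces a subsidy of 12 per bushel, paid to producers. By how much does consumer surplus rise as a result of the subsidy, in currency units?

Consumer surplus rises by 888.

Inverting to Q(P) form: Qd = 161 − 2P; Qs = 4P − 13.
Without the subsidy, 161 − 2P = 4P − 13 gives 6P = 174, so P* = 29 and Q* = 103.
With a per-unit subsidy paid to producers, each receives P + 12 per unit sold, so supply becomes Qs = 4(P + 12) − 13.
Solving gives Q = 119 with consumers paying 21 and producers receiving 33 (the 12 wedge).
ΔCS is the trapezoid between Q = 119 and Q = 103 of height 8: ½ · (103 + 119) · 8 = 888.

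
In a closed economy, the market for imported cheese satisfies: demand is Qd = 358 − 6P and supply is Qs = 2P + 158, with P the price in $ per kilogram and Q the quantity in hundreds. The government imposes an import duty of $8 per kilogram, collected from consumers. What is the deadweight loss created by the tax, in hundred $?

Deadweight loss = $48 hundred.

Without the tax, 358 − 6P = 2P + 158 gives 8P = 200, so P* = $25 and Q* = 208.
With the tax collected from consumers, demand (in seller-price terms) shifts: Qd = 358 − 6(P + 8).
Solving gives Q = 196 with consumers paying $27 and producers receiving $19 (the $8 wedge).
Quantity falls by |ΔQ| = |208 − 196| = 12.
DWL = ½ · t · |ΔQ| = ½ · 8 · 12 = $48.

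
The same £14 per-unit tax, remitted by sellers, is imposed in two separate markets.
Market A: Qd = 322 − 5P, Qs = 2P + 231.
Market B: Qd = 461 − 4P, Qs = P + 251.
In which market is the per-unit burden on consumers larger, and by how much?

Market A: pre-tax P* = £13, Q* = 257; post-tax Q = 237; per-unit burden on consumers = £4.
Market B: pre-tax P* = £42, Q* = 293; post-tax Q = 281.8; per-unit burden on consumers = £2.8.
Difference: £4 vs £2.8 → market A is larger by £1.2.

Market A, by £1.2.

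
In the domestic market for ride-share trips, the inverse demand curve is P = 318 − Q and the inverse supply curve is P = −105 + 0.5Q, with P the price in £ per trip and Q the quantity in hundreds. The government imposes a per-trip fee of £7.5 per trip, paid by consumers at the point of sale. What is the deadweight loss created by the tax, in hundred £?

Deadweight loss = £18.75 hundred.

Inverting to Q(P) form: Qd = 318 − P; Qs = 2P + 210.
Without the tax, 318 − P = 2P + 210 gives 3P = 108, so P* = £36 and Q* = 282.
With the tax collected from consumers, demand (in seller-price terms) shifts: Qd = 318 − (P + 7.5).
Solving gives Q = 277 with consumers paying £41 and sellers receiving £33.5 (the £7.5 wedge).
Quantity falls by |ΔQ| = |282 − 277| = 5.
DWL = ½ · t · |ΔQ| = ½ · 7.5 · 5 = £18.75.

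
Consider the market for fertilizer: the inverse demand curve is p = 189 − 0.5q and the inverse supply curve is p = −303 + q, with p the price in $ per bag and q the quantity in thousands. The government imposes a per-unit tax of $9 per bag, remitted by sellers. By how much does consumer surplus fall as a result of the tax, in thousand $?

Rewrite in direct form: qd = 378 − 2p and qs = p + 303.
Before the tax: set 378 − 2p = p + 303 → p* = $25, q* = 328.
With the tax collected from sellers, supply shifts: qs = (p − 9) + 303.
New equilibrium: consumers pay $28, sellers receive $19, q = 322. (Wedge: pb − ps = 9.)
ΔCS is the trapezoid between Q = 322 and Q = 328 of height $3: ½ · (328 + 322) · 3 = $975.

Consumer surplus falls by $975 thousand.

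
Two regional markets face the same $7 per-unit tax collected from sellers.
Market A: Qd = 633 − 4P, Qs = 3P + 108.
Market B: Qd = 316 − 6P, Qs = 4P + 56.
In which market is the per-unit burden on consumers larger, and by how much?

Market A: pre-tax P* = $75, Q* = 333; post-tax Q = 321; per-unit burden on consumers = $3.
Market B: pre-tax P* = $26, Q* = 160; post-tax Q = 143.2; per-unit burden on consumers = $2.8.
Difference: $3 vs $2.8 → market A is larger by $0.2.

Market A, by $0.2.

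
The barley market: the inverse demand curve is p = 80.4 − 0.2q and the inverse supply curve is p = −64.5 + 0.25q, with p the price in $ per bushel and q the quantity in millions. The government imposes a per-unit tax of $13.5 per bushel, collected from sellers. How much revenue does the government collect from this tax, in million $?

Inverting to q(p) form: qd = 402 − 5p; qs = 4p + 258.
Before the tax: set 402 − 5p = 4p + 258 → p* = $16, q* = 322.
With the tax collected from sellers, supply shifts: qs = 4(p − 13.5) + 258.
New equilibrium: buyers pay $22, sellers receive $8.5, q = 292. (Wedge: pb − ps = 13.5.)
Revenue = t · Q = 13.5 · 292 = $3942.

Tax revenue = $3942 million.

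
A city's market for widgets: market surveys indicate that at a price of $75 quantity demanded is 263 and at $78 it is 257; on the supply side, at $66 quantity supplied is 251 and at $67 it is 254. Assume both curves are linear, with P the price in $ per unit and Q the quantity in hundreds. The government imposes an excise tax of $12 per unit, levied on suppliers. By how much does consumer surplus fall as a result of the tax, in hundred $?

Demand slope: (257 − 263)/(78 − 75) = -2, so Qd = 413 − 2P.
Supply slope: (254 − 251)/(67 − 66) = 3, so Qs = 3P + 53.
Without the tax, 413 − 2P = 3P + 53 gives 5P = 360, so P* = $72 and Q* = 269.
With the tax collected from suppliers, supply shifts: Qs = 3(P − 12) + 53.
Solving gives Q = 254.6 with buyers paying $79.2 and suppliers receiving $67.2 (the $12 wedge).
ΔCS is the trapezoid between Q = 254.6 and Q = 269 of height $7.2: ½ · (269 + 254.6) · 7.2 = $1884.96.

Consumer surplus falls by $1884.96 hundred.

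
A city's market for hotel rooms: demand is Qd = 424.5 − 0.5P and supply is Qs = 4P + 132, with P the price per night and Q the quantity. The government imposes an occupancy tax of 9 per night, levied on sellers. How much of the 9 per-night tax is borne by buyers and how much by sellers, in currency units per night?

Buyers bear 8 per night; sellers bear 1 per night.

Before the tax: set 424.5 − 0.5P = 4P + 132 → P* = 65, Q* = 392.
With the tax collected from sellers, supply shifts: Qs = 4(P − 9) + 132.
New equilibrium: buyers pay 73, sellers receive 64, Q = 388. (Wedge: Pb − Ps = 9.)
Burden on buyers: 8; on sellers: 1. (They sum to 9.)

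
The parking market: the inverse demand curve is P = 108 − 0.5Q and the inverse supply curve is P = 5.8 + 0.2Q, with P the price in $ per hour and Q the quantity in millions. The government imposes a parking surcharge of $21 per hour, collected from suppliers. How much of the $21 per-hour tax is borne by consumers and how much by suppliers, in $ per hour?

Rewrite in direct form: Qd = 216 − 2P and Qs = 5P − 29.
Before the tax: set 216 − 2P = 5P − 29 → P* = $35, Q* = 146.
With the tax collected from suppliers, supply shifts: Qs = 5(P − 21) − 29.
Solving gives Q = 116 with consumers paying $50 and suppliers receiving $29 (the $21 wedge).
Burden on consumers: $15; on suppliers: $6. (They sum to $21.)
The less price-elastic side of the market bears the larger share of a per-unit tax.

Consumers bear $15 per hour; suppliers bear $6 per hour.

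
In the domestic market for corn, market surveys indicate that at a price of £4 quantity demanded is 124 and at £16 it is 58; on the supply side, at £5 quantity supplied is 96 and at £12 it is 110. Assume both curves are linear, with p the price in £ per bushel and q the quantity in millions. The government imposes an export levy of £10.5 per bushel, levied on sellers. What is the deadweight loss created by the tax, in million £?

Deadweight loss = £80.85 million.

Demand slope: (58 − 124)/(16 − 4) = -5.5, so qd = 146 − 5.5p.
Supply slope: (110 − 96)/(12 − 5) = 2, so qs = 2p + 86.
Before the tax: set 146 − 5.5p = 2p + 86 → p* = £8, q* = 102.
With the tax collected from sellers, supply shifts: qs = 2(p − 10.5) + 86.
Solving gives q = 86.6 with consumers paying £10.8 and sellers receiving £0.3 (the £10.5 wedge).
Quantity falls by |ΔQ| = |102 − 86.6| = 15.4.
DWL = ½ · t · |ΔQ| = ½ · 10.5 · 15.4 = £80.85.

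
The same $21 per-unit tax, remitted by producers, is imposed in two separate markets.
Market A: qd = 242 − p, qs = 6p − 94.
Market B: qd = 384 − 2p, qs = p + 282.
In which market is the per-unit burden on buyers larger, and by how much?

Market A, by $11.

Market A: pre-tax p* = $48, q* = 194; post-tax q = 176; per-unit burden on buyers = $18.
Market B: pre-tax p* = $34, q* = 316; post-tax q = 302; per-unit burden on buyers = $7.
Difference: $18 vs $7 → market A is larger by $11.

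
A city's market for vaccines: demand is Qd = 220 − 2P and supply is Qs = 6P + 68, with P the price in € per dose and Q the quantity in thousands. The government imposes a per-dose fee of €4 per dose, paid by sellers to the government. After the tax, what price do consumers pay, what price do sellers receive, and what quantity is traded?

Consumers pay €22; sellers receive €18; quantity = 176.

Before the tax: set 220 − 2P = 6P + 68 → P* = €19, Q* = 182.
With the tax collected from sellers, supply shifts: Qs = 6(P − 4) + 68.
Solving gives Q = 176 with consumers paying €22 and sellers receiving €18 (the €4 wedge).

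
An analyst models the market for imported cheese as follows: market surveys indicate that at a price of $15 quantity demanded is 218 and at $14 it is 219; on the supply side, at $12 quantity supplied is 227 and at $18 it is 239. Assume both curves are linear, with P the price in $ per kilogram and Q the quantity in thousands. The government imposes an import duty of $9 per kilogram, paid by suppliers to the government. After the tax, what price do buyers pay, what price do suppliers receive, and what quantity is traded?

Demand slope: (219 − 218)/(14 − 15) = -1, so Qd = 233 − P.
Supply slope: (239 − 227)/(18 − 12) = 2, so Qs = 2P + 203.
Without the tax, 233 − P = 2P + 203 gives 3P = 30, so P* = $10 and Q* = 223.
With the tax collected from suppliers, supply shifts: Qs = 2(P − 9) + 203.
New equilibrium: buyers pay $16, suppliers receive $7, Q = 217. (Wedge: Pb − Ps = 9.)

Buyers pay $16; suppliers receive $7; quantity = 217.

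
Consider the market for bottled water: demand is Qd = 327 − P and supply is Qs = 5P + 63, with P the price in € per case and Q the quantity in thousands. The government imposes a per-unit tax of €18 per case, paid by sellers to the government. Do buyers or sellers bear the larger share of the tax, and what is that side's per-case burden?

Without the tax, 327 − P = 5P + 63 gives 6P = 264, so P* = €44 and Q* = 283.
With the tax collected from sellers, supply shifts: Qs = 5(P − 18) + 63.
Solving gives Q = 268 with buyers paying €59 and sellers receiving €41 (the €18 wedge).
Per-case burden: buyers €15, sellers €3.
Buyers take the larger share because demand is less price-elastic here (demand slope 1 vs supply slope 5).
The less price-elastic side of the market bears the larger share of a per-unit tax.

Buyers bear the larger share: €15 per case.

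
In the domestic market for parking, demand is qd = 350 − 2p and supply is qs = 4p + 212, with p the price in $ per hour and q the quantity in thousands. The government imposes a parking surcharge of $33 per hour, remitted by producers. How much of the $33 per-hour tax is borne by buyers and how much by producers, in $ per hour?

Buyers bear $22 per hour; producers bear $11 per hour.

Before the tax: set 350 − 2p = 4p + 212 → p* = $23, q* = 304.
With the tax collected from producers, supply shifts: qs = 4(p − 33) + 212.
New equilibrium: buyers pay $45, producers receive $12, q = 260. (Wedge: pb − ps = 33.)
Burden on buyers: $22; on producers: $11. (They sum to $33.)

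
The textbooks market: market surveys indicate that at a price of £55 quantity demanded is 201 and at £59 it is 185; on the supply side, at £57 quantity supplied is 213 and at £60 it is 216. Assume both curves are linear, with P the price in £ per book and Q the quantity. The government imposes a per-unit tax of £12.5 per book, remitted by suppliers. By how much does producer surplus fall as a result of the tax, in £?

Producer surplus falls by £2040.

Demand slope: (185 − 201)/(59 − 55) = -4, so Qd = 421 − 4P.
Supply slope: (216 − 213)/(60 − 57) = 1, so Qs = P + 156.
Before the tax: set 421 − 4P = P + 156 → P* = £53, Q* = 209.
With the tax collected from suppliers, supply shifts: Qs = (P − 12.5) + 156.
Solving gives Q = 199 with consumers paying £55.5 and suppliers receiving £43 (the £12.5 wedge).
ΔPS is the trapezoid between Q = 199 and Q = 209 of height £10: ½ · (209 + 199) · 10 = £2040.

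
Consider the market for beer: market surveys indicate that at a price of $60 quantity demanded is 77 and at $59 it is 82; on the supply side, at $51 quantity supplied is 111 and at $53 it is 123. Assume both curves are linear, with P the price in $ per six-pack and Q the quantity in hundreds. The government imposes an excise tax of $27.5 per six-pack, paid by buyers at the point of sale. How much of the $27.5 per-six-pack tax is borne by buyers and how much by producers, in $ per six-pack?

Demand slope: (82 − 77)/(59 − 60) = -5, so Qd = 377 − 5P.
Supply slope: (123 − 111)/(53 − 51) = 6, so Qs = 6P − 195.
Before the tax: set 377 − 5P = 6P − 195 → P* = $52, Q* = 117.
With the tax collected from buyers, demand (in seller-price terms) shifts: Qd = 377 − 5(P + 27.5).
Solving gives Q = 42 with buyers paying $67 and producers receiving $39.5 (the $27.5 wedge).
Burden on buyers: $15; on producers: $12.5. (They sum to $27.5.)

Buyers bear $15 per six-pack; producers bear $12.5 per six-pack.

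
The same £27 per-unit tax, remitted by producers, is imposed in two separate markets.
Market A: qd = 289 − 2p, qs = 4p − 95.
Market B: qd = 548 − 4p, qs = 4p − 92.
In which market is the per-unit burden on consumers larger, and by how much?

Market A, by £4.5.

Market A: pre-tax p* = £64, q* = 161; post-tax q = 125; per-unit burden on consumers = £18.
Market B: pre-tax p* = £80, q* = 228; post-tax q = 174; per-unit burden on consumers = £13.5.
Difference: £18 vs £13.5 → market A is larger by £4.5.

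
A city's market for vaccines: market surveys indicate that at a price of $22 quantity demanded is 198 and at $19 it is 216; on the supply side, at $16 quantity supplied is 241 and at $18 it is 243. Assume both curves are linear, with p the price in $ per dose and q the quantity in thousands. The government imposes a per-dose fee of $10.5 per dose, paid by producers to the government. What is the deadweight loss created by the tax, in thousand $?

Deadweight loss = $47.25 thousand.

Demand slope: (216 − 198)/(19 − 22) = -6, so qd = 330 − 6p.
Supply slope: (243 − 241)/(18 − 16) = 1, so qs = p + 225.
Before the tax: set 330 − 6p = p + 225 → p* = $15, q* = 240.
With the tax collected from producers, supply shifts: qs = (p − 10.5) + 225.
Solving gives q = 231 with buyers paying $16.5 and producers receiving $6 (the $10.5 wedge).
Quantity falls by |ΔQ| = |240 − 231| = 9.
DWL = ½ · t · |ΔQ| = ½ · 10.5 · 9 = $47.25.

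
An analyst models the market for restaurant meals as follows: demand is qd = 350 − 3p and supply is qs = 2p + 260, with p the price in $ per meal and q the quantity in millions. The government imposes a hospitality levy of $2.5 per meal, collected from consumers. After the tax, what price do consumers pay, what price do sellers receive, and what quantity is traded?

Without the tax, 350 − 3p = 2p + 260 gives 5p = 90, so p* = $18 and q* = 296.
With the tax collected from consumers, demand (in seller-price terms) shifts: qd = 350 − 3(p + 2.5).
Solving gives q = 293 with consumers paying $19 and sellers receiving $16.5 (the $2.5 wedge).
The less price-elastic side of the market bears the larger share of a per-unit tax.

Consumers pay $19; sellers receive $16.5; quantity = 293.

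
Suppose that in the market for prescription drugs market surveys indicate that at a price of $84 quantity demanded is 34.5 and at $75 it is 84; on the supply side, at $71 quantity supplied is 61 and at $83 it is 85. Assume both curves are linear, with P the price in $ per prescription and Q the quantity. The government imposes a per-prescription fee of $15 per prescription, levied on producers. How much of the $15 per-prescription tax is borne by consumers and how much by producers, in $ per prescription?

Demand slope: (84 − 34.5)/(75 − 84) = -5.5, so Qd = 496.5 − 5.5P.
Supply slope: (85 − 61)/(83 − 71) = 2, so Qs = 2P − 81.
Without the tax, 496.5 − 5.5P = 2P − 81 gives 7.5P = 577.5, so P* = $77 and Q* = 73.
With the tax collected from producers, supply shifts: Qs = 2(P − 15) − 81.
New equilibrium: consumers pay $81, producers receive $66, Q = 51. (Wedge: Pb − Ps = 15.)
Burden on consumers: $4; on producers: $11. (They sum to $15.)

Consumers bear $4 per prescription; producers bear $11 per prescription.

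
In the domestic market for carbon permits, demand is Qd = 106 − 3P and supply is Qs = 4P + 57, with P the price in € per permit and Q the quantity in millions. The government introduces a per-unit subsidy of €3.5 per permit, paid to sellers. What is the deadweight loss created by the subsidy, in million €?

Without the subsidy, 106 − 3P = 4P + 57 gives 7P = 49, so P* = €7 and Q* = 85.
With a per-unit subsidy paid to sellers, each receives P + 3.5 per unit sold, so supply becomes Qs = 4(P + 3.5) + 57.
Solving gives Q = 91 with buyers paying €5 and sellers receiving €8.5 (the €3.5 wedge).
Quantity rises by |ΔQ| = |85 − 91| = 6.
DWL = ½ · t · |ΔQ| = ½ · 3.5 · 6 = €10.5.

Deadweight loss = €10.5 million.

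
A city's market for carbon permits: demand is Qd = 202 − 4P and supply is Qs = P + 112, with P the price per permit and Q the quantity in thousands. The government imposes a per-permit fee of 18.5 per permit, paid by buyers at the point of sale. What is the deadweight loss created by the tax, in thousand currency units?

Without the tax, 202 − 4P = P + 112 gives 5P = 90, so P* = 18 and Q* = 130.
With the tax collected from buyers, demand (in seller-price terms) shifts: Qd = 202 − 4(P + 18.5).
New equilibrium: buyers pay 21.7, producers receive 3.2, Q = 115.2. (Wedge: Pb − Ps = 18.5.)
Quantity falls by |ΔQ| = |130 − 115.2| = 14.8.
DWL = ½ · t · |ΔQ| = ½ · 18.5 · 14.8 = 136.9.

Deadweight loss = 136.9 thousand.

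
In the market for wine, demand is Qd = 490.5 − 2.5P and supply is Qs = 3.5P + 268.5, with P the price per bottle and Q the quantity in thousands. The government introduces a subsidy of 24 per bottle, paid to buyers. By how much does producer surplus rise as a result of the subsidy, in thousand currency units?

Producer surplus rises by 4155 thousand.

Before the subsidy: set 490.5 − 2.5P = 3.5P + 268.5 → P* = 37, Q* = 398.
With a per-unit subsidy paid to buyers, each effectively pays P − 24, so demand becomes Qd = 490.5 − 2.5(P − 24).
New equilibrium: buyers pay 23, suppliers receive 47, Q = 433. (Wedge: Pb − Ps = −24.)
ΔPS is the trapezoid between Q = 433 and Q = 398 of height 10: ½ · (398 + 433) · 10 = 4155.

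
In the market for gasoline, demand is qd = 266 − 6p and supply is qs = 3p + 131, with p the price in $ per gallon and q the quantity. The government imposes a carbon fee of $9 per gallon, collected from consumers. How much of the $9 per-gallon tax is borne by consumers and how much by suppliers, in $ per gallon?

Consumers bear $3 per gallon; suppliers bear $6 per gallon.

Without the tax, 266 − 6p = 3p + 131 gives 9p = 135, so p* = $15 and q* = 176.
With the tax collected from consumers, demand (in seller-price terms) shifts: qd = 266 − 6(p + 9).
New equilibrium: consumers pay $18, suppliers receive $9, q = 158. (Wedge: pb − ps = 9.)
Burden on consumers: $3; on suppliers: $6. (They sum to $9.)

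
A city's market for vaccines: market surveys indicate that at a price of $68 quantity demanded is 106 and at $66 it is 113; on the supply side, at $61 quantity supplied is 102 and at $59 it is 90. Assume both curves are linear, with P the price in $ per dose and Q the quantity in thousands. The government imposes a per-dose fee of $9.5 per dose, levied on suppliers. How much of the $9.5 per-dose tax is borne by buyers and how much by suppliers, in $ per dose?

Demand slope: (113 − 106)/(66 − 68) = -3.5, so Qd = 344 − 3.5P.
Supply slope: (90 − 102)/(59 − 61) = 6, so Qs = 6P − 264.
Before the tax: set 344 − 3.5P = 6P − 264 → P* = $64, Q* = 120.
With the tax collected from suppliers, supply shifts: Qs = 6(P − 9.5) − 264.
New equilibrium: buyers pay $70, suppliers receive $60.5, Q = 99. (Wedge: Pb − Ps = 9.5.)
Burden on buyers: $6; on suppliers: $3.5. (They sum to $9.5.)
The less price-elastic side of the market bears the larger share of a per-unit tax.

Buyers bear $6 per dose; suppliers bear $3.5 per dose.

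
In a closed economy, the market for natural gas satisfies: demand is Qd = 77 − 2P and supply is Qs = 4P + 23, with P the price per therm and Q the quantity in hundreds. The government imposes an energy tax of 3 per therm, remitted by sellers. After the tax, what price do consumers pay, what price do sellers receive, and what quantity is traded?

Before the tax: set 77 − 2P = 4P + 23 → P* = 9, Q* = 59.
With the tax collected from sellers, supply shifts: Qs = 4(P − 3) + 23.
New equilibrium: consumers pay 11, sellers receive 8, Q = 55. (Wedge: Pb − Ps = 3.)

Consumers pay 11; sellers receive 8; quantity = 55.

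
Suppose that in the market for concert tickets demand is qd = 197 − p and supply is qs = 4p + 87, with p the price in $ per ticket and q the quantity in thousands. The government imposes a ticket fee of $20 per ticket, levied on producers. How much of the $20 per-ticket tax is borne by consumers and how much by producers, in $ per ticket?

Without the tax, 197 − p = 4p + 87 gives 5p = 110, so p* = $22 and q* = 175.
With the tax collected from producers, supply shifts: qs = 4(p − 20) + 87.
Solving gives q = 159 with consumers paying $38 and producers receiving $18 (the $20 wedge).
Burden on consumers: $16; on producers: $4. (They sum to $20.)

Consumers bear $16 per ticket; producers bear $4 per ticket.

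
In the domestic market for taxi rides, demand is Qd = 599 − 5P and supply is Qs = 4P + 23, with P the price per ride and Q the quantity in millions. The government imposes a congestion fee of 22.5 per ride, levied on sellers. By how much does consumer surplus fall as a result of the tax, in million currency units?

Without the tax, 599 − 5P = 4P + 23 gives 9P = 576, so P* = 64 and Q* = 279.
With the tax collected from sellers, supply shifts: Qs = 4(P − 22.5) + 23.
New equilibrium: consumers pay 74, sellers receive 51.5, Q = 229. (Wedge: Pb − Ps = 22.5.)
ΔCS is the trapezoid between Q = 229 and Q = 279 of height 10: ½ · (279 + 229) · 10 = 2540.

Consumer surplus falls by 2540 million.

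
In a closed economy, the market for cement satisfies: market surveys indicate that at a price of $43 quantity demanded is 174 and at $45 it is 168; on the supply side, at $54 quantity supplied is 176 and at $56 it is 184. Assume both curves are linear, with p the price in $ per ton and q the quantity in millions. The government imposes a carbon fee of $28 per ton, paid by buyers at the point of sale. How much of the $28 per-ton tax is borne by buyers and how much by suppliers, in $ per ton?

Buyers bear $16 per ton; suppliers bear $12 per ton.

Demand slope: (168 − 174)/(45 − 43) = -3, so qd = 303 − 3p.
Supply slope: (184 − 176)/(56 − 54) = 4, so qs = 4p − 40.
Without the tax, 303 − 3p = 4p − 40 gives 7p = 343, so p* = $49 and q* = 156.
With the tax collected from buyers, demand (in seller-price terms) shifts: qd = 303 − 3(p + 28).
Solving gives q = 108 with buyers paying $65 and suppliers receiving $37 (the $28 wedge).
Burden on buyers: $16; on suppliers: $12. (They sum to $28.)
The less price-elastic side of the market bears the larger share of a per-unit tax.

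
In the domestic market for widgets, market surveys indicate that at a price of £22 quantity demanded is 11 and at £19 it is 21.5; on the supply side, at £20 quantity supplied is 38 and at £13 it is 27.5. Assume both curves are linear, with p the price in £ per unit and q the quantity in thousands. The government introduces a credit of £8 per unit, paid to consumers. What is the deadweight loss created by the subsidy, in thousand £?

Demand slope: (21.5 − 11)/(19 − 22) = -3.5, so qd = 88 − 3.5p.
Supply slope: (27.5 − 38)/(13 − 20) = 1.5, so qs = 1.5p + 8.
Before the subsidy: set 88 − 3.5p = 1.5p + 8 → p* = £16, q* = 32.
With a per-unit subsidy paid to consumers, each effectively pays p − 8, so demand becomes qd = 88 − 3.5(p − 8).
New equilibrium: consumers pay £13.6, suppliers receive £21.6, q = 40.4. (Wedge: pb − ps = −8.)
Quantity rises by |ΔQ| = |32 − 40.4| = 8.4.
DWL = ½ · t · |ΔQ| = ½ · 8 · 8.4 = £33.6.

Deadweight loss = £33.6 thousand.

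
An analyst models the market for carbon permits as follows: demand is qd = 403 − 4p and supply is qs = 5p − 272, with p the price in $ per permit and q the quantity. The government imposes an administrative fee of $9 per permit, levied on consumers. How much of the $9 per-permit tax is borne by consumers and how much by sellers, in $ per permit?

Consumers bear $5 per permit; sellers bear $4 per permit.

Before the tax: set 403 − 4p = 5p − 272 → p* = $75, q* = 103.
With the tax collected from consumers, demand (in seller-price terms) shifts: qd = 403 − 4(p + 9).
New equilibrium: consumers pay $80, sellers receive $71, q = 83. (Wedge: pb − ps = 9.)
Burden on consumers: $5; on sellers: $4. (They sum to $9.)
The less price-elastic side of the market bears the larger share of a per-unit tax.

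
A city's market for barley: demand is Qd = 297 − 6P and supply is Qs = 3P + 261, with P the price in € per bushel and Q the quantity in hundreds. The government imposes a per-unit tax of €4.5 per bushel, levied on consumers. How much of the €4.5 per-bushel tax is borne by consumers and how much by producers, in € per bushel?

Without the tax, 297 − 6P = 3P + 261 gives 9P = 36, so P* = €4 and Q* = 273.
With the tax collected from consumers, demand (in seller-price terms) shifts: Qd = 297 − 6(P + 4.5).
Solving gives Q = 264 with consumers paying €5.5 and producers receiving €1 (the €4.5 wedge).
Burden on consumers: €1.5; on producers: €3. (They sum to €4.5.)
The less price-elastic side of the market bears the larger share of a per-unit tax.

Consumers bear €1.5 per bushel; producers bear €3 per bushel.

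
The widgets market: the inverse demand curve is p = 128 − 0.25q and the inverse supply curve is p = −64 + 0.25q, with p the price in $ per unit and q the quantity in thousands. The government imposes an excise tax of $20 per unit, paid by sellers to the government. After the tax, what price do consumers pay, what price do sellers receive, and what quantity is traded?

Rewrite in direct form: qd = 512 − 4p and qs = 4p + 256.
Without the tax, 512 − 4p = 4p + 256 gives 8p = 256, so p* = $32 and q* = 384.
With the tax collected from sellers, supply shifts: qs = 4(p − 20) + 256.
Solving gives q = 344 with consumers paying $42 and sellers receiving $22 (the $20 wedge).
The less price-elastic side of the market bears the larger share of a per-unit tax.

Consumers pay $42; sellers receive $22; quantity = 344.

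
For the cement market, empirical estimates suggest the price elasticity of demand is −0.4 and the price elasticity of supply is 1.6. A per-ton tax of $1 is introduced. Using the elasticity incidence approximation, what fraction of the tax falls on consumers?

Incidence ratio: consumers' share ≈ εs / (εs + |εd|) = 1.6 / (1.6 + 0.4) = 0.8.
Supply is the more elastic side, so consumers bear the larger share.

Consumers' share ≈ 0.8.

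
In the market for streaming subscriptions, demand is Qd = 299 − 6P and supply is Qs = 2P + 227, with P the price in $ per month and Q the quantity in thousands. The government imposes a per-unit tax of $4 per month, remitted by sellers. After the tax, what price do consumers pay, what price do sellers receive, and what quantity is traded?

Before the tax: set 299 − 6P = 2P + 227 → P* = $9, Q* = 245.
With the tax collected from sellers, supply shifts: Qs = 2(P − 4) + 227.
Solving gives Q = 239 with consumers paying $10 and sellers receiving $6 (the $4 wedge).
The less price-elastic side of the market bears the larger share of a per-unit tax.

Consumers pay $10; sellers receive $6; quantity = 239.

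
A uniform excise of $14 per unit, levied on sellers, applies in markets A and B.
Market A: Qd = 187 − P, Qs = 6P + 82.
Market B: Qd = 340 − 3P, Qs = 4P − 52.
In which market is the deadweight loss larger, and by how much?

Market A: pre-tax P* = $15, Q* = 172; post-tax Q = 160; deadweight loss = $84.
Market B: pre-tax P* = $56, Q* = 172; post-tax Q = 148; deadweight loss = $168.
Difference: $84 vs $168 → market B is larger by $84.

Market B, by $84.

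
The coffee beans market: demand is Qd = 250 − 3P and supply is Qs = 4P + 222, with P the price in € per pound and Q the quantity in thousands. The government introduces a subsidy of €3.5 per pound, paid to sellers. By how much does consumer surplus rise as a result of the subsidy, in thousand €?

Consumer surplus rises by €482 thousand.

Before the subsidy: set 250 − 3P = 4P + 222 → P* = €4, Q* = 238.
With a per-unit subsidy paid to sellers, each receives P + 3.5 per unit sold, so supply becomes Qs = 4(P + 3.5) + 222.
Solving gives Q = 244 with buyers paying €2 and sellers receiving €5.5 (the €3.5 wedge).
ΔCS is the trapezoid between Q = 244 and Q = 238 of height €2: ½ · (238 + 244) · 2 = €482.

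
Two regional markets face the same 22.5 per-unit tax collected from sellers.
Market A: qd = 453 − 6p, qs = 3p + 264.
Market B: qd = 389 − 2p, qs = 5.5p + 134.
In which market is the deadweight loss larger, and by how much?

Market A, by 135.

Market A: pre-tax p* = 21, q* = 327; post-tax q = 282; deadweight loss = 506.25.
Market B: pre-tax p* = 34, q* = 321; post-tax q = 288; deadweight loss = 371.25.
Difference: 506.25 vs 371.25 → market A is larger by 135.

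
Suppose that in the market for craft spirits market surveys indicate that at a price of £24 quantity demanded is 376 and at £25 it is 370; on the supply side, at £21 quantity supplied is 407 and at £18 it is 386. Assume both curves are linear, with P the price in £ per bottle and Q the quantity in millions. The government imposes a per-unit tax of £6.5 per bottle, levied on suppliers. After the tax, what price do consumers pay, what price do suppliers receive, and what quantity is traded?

Consumers pay £23.5; suppliers receive £17; quantity = 379.

Demand slope: (370 − 376)/(25 − 24) = -6, so Qd = 520 − 6P.
Supply slope: (386 − 407)/(18 − 21) = 7, so Qs = 7P + 260.
Without the tax, 520 − 6P = 7P + 260 gives 13P = 260, so P* = £20 and Q* = 400.
With the tax collected from suppliers, supply shifts: Qs = 7(P − 6.5) + 260.
New equilibrium: consumers pay £23.5, suppliers receive £17, Q = 379. (Wedge: Pb − Ps = 6.5.)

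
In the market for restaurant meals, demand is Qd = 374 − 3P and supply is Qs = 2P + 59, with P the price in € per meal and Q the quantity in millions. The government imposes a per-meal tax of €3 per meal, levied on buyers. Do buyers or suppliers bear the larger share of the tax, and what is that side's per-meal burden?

Before the tax: set 374 − 3P = 2P + 59 → P* = €63, Q* = 185.
With the tax collected from buyers, demand (in seller-price terms) shifts: Qd = 374 − 3(P + 3).
New equilibrium: buyers pay €64.2, suppliers receive €61.2, Q = 181.4. (Wedge: Pb − Ps = 3.)
Per-meal burden: buyers €1.2, suppliers €1.8.
Suppliers take the larger share because supply is less price-elastic here (demand slope 3 vs supply slope 2).
The less price-elastic side of the market bears the larger share of a per-unit tax.

Suppliers bear the larger share: €1.8 per meal.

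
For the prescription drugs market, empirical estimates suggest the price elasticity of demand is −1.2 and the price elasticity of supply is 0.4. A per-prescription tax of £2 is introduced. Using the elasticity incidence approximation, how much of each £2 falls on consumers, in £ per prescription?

Consumers bear ≈ £0.5 per prescription.

Incidence ratio: consumers' share ≈ εs / (εs + |εd|) = 0.4 / (0.4 + 1.2) = 0.25.
So consumers bear ≈ 0.25 × £2 = £0.5; sellers bear £1.5.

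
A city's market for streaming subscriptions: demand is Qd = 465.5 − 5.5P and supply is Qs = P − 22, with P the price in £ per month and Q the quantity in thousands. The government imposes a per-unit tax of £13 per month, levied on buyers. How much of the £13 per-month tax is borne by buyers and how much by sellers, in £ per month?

Buyers bear £2 per month; sellers bear £11 per month.

Without the tax, 465.5 − 5.5P = P − 22 gives 6.5P = 487.5, so P* = £75 and Q* = 53.
With the tax collected from buyers, demand (in seller-price terms) shifts: Qd = 465.5 − 5.5(P + 13).
Solving gives Q = 42 with buyers paying £77 and sellers receiving £64 (the £13 wedge).
Burden on buyers: £2; on sellers: £11. (They sum to £13.)
The less price-elastic side of the market bears the larger share of a per-unit tax.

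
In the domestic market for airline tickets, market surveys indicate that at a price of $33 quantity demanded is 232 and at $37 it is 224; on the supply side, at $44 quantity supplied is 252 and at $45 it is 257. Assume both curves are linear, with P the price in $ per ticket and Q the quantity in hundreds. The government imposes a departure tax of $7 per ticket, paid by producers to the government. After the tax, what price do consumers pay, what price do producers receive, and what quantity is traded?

Demand slope: (224 − 232)/(37 − 33) = -2, so Qd = 298 − 2P.
Supply slope: (257 − 252)/(45 − 44) = 5, so Qs = 5P + 32.
Before the tax: set 298 − 2P = 5P + 32 → P* = $38, Q* = 222.
With the tax collected from producers, supply shifts: Qs = 5(P − 7) + 32.
Solving gives Q = 212 with consumers paying $43 and producers receiving $36 (the $7 wedge).
The less price-elastic side of the market bears the larger share of a per-unit tax.

Consumers pay $43; producers receive $36; quantity = 212.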